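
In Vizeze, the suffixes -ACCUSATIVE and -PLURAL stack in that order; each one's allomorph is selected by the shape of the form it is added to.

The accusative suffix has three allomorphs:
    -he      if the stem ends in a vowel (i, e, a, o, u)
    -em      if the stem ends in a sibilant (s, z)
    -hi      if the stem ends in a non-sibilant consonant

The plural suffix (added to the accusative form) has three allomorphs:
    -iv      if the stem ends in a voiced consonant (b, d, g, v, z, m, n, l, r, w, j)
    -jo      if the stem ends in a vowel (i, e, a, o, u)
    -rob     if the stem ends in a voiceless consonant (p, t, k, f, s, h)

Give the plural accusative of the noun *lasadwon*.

lasadwonhijo

*lasadwon* — final sound /n/ (a non-sibilant consonant) → -hi → *lasadwonhi*.
The accusative form *lasadwonhi*: final sound = /i/, a vowel → -jo → *lasadwonhijo*.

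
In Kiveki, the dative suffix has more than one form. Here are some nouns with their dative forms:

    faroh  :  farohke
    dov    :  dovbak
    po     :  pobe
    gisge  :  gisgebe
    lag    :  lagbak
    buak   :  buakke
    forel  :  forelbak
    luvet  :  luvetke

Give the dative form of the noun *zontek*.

zontekke

The pattern is voicing of the final sound: -ke when the stem ends in a voiceless consonant (*faroh*, *buak*, *luvet*); -bak when the stem ends in a voiced consonant (*dov*, *lag*, *forel*); -be when the stem ends in a vowel (*po*, *gisge*).
The final sound of *zontek* is /k/, which is a voiceless consonant, so the suffix is -ke, giving *zontekke*.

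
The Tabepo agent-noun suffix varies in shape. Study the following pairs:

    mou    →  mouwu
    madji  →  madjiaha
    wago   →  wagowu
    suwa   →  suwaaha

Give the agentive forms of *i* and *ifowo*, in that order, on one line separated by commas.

iaha, ifowowu

Looking at the last vowel of each stem: -wu when the last vowel of the stem is a rounded vowel (*mou*, *wago*); -aha when the last vowel of the stem is an unrounded vowel (*madji*, *suwa*).
*i* — last vowel /i/ (an unrounded vowel) → -aha → *iaha*.
*ifowo*: last vowel = /o/, a rounded vowel → -wu → *ifowowu*.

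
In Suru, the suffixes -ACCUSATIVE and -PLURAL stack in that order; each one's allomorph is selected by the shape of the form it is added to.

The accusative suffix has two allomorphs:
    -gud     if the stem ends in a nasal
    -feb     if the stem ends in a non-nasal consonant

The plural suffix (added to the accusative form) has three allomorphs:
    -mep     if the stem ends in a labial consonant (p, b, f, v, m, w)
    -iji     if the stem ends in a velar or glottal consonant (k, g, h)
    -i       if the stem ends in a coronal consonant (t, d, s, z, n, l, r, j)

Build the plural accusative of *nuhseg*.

nuhsegfebmep

The final consonant of *nuhseg* is /g/, which is non-nasal, so the accusative suffix is -feb, giving *nuhsegfeb*.
The final consonant of the accusative form *nuhsegfeb* is /b/, which is labial, so the plural suffix is -mep, giving *nuhsegfebmep*.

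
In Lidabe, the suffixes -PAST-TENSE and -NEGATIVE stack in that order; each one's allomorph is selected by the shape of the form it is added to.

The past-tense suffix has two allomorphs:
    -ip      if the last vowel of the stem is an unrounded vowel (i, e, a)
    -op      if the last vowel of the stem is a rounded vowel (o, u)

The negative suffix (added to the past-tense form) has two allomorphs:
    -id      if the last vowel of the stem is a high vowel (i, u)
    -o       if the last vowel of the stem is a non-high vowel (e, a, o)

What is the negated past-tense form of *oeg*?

The last vowel of *oeg* is /e/, which is an unrounded vowel, so the past-tense suffix is -ip, giving *oegip*.
The past-tense form *oegip*: last vowel = /i/, a high vowel → -id → *oegipid*.

oegipid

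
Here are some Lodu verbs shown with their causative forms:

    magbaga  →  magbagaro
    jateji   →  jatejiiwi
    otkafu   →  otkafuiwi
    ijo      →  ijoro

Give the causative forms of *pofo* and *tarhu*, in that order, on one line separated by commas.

poforo, tarhuiwi

The pattern is height harmony: -iwi when the last vowel of the stem is a high vowel (*jateji*, *otkafu*); -ro when the last vowel of the stem is a non-high vowel (*magbaga*, *ijo*).
*pofo* — last vowel /o/ (a non-high vowel) → -ro → *poforo*.
Since the last vowel of *tarhu* is /u/ (a high vowel), it takes -iwi, giving *tarhuiwi*.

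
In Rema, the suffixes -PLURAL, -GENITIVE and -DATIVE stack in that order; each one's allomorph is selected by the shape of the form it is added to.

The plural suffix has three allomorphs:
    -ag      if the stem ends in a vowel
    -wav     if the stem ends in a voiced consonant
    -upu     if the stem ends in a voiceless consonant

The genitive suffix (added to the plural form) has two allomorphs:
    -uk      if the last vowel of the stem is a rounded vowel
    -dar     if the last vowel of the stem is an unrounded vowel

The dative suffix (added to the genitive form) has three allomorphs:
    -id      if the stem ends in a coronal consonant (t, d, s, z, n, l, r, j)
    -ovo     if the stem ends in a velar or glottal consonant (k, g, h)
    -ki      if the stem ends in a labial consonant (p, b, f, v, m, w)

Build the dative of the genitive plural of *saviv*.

*saviv*: final sound = /v/, a voiced consonant → -wav → *savivwav*.
Since the last vowel of the plural form *savivwav* is /a/ (an unrounded vowel), it takes -dar, giving *savivwavdar*.
The genitive form *savivwavdar*: final consonant = /r/, coronal → -id → *savivwavdarid*.

savivwavdarid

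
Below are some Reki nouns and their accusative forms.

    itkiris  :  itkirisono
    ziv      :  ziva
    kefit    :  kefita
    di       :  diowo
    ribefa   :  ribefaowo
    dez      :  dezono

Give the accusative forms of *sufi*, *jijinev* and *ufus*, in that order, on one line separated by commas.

The suffix is conditioned by the final sound: -ono when the stem ends in a sibilant (*itkiris*, *dez*); -a when the stem ends in a non-sibilant consonant (*ziv*, *kefit*); -owo when the stem ends in a vowel (*di*, *ribefa*).
*sufi* — final sound /i/ (a vowel) → -owo → *sufiowo*.
The final sound of *jijinev* is /v/, which is a non-sibilant consonant, so the suffix is -a, giving *jijineva*.
*ufus*: final sound = /s/, a sibilant → -ono → *ufusono*.

sufiowo, jijineva, ufusono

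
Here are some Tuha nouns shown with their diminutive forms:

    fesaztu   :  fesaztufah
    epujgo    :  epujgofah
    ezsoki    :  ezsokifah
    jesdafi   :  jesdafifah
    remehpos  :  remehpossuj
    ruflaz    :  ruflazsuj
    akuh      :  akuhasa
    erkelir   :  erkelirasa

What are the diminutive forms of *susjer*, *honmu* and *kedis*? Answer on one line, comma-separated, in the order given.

The pattern is sibilance of the final sound: -suj when the stem ends in a sibilant (*remehpos*, *ruflaz*); -asa when the stem ends in a non-sibilant consonant (*akuh*, *erkelir*); -fah when the stem ends in a vowel (*fesaztu*, *epujgo*, *ezsoki*, *jesdafi*).
*susjer*: final sound = /r/, a non-sibilant consonant → -asa → *susjerasa*.
Since the final sound of *honmu* is /u/ (a vowel), it takes -fah, giving *honmufah*.
The final sound of *kedis* is /s/, which is a sibilant, so the suffix is -suj, giving *kedissuj*.

susjerasa, honmufah, kedissuj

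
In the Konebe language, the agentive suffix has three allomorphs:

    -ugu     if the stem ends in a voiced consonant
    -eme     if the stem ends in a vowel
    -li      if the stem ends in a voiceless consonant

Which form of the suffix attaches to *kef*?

-li

The final sound of *kef* is /f/, which is a voiceless consonant, so the suffix is -li.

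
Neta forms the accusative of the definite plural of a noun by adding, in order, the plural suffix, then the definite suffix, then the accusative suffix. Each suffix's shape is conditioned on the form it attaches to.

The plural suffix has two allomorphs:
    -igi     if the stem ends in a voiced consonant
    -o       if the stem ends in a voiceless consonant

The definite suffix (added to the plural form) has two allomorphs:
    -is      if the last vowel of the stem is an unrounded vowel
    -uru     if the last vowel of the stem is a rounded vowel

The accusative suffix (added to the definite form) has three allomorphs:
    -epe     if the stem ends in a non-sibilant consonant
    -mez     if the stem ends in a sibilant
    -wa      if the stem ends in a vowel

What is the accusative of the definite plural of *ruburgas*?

ruburgasouruwa

*ruburgas* — final consonant /s/ (voiceless) → -o → *ruburgaso*.
The plural form *ruburgaso* — last vowel /o/ (a rounded vowel) → -uru → *ruburgasouru*.
The definite form *ruburgasouru*: final sound = /u/, a vowel → -wa → *ruburgasouruwa*.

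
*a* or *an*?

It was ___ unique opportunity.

The indefinite article is chosen by the initial *sound* of the following word, not its spelling.
*unique* begins with the sound /juː/ (u pronounced /juː/) — a consonant sound.
So the article is *a*: It was a unique opportunity.

a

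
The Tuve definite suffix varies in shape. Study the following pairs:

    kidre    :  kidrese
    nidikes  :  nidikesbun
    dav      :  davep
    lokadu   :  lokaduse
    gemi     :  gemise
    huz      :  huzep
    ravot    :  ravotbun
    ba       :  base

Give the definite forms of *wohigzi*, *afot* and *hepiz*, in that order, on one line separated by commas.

wohigzise, afotbun, hepizep

Looking at the final sound of each stem: -bun when the stem ends in a voiceless consonant (*nidikes*, *ravot*); -ep when the stem ends in a voiced consonant (*dav*, *huz*); -se when the stem ends in a vowel (*kidre*, *lokadu*, *gemi*, *ba*).
*wohigzi*: final sound = /i/, a vowel → -se → *wohigzise*.
Since the final sound of *afot* is /t/ (a voiceless consonant), it takes -bun, giving *afotbun*.
The final sound of *hepiz* is /z/, which is a voiced consonant, so the suffix is -ep, giving *hepizep*.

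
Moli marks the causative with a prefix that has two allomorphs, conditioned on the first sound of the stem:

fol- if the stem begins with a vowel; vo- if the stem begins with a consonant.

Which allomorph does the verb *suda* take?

The first sound of *suda* is /s/, which is a consonant, so the prefix is vo-.

vo-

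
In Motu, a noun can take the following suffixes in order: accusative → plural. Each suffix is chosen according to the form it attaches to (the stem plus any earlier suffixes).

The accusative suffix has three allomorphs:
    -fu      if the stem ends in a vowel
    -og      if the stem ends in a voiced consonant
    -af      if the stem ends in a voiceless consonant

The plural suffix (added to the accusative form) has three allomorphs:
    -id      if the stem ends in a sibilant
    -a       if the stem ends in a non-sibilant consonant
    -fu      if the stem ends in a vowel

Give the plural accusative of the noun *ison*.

Since the final sound of *ison* is /n/ (a voiced consonant), it takes -og, giving *isonog*.
The accusative form *isonog*: final sound = /g/, a non-sibilant consonant → -a → *isonoga*.

isonoga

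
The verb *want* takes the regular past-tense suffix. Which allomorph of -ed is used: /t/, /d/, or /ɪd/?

/ɪd/

The stem *want* ends in /t/ or /d/.
The -ed suffix is realized as /ɪd/ after /t, d/; as /t/ after other voiceless consonants; and as /d/ after other voiced sounds.
So -ed on *want* is pronounced /ɪd/.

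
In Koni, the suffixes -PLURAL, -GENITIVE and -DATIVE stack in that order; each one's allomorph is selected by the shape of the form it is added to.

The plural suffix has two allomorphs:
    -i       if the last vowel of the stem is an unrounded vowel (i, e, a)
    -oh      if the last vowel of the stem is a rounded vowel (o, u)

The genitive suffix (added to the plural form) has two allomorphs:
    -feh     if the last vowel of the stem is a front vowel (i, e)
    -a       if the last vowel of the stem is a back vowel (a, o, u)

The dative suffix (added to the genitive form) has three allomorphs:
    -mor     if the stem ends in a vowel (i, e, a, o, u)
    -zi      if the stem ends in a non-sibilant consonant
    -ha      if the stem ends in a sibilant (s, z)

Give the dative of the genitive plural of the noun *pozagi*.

Since the last vowel of *pozagi* is /i/ (an unrounded vowel), it takes -i, giving *pozagii*.
The plural form *pozagii* — last vowel /i/ (a front vowel) → -feh → *pozagiifeh*.
The final sound of the genitive form *pozagiifeh* is /h/, which is a non-sibilant consonant, so the dative suffix is -zi, giving *pozagiifehzi*.

pozagiifehzi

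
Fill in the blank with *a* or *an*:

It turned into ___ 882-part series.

The indefinite article is chosen by the initial *sound* of the following word, not its spelling.
The number *882* is spoken "eight hundred …", beginning with /eɪt/ — a vowel sound.
So the article is *an*: It turned into an 882-part series.

an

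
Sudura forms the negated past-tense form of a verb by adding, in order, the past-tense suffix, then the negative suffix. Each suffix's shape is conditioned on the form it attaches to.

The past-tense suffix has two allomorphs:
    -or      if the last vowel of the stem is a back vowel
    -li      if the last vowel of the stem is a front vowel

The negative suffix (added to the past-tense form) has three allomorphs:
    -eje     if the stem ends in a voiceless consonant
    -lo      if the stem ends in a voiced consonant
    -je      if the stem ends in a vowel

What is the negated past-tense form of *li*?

lilije

The last vowel of *li* is /i/, which is a front vowel, so the past-tense suffix is -li, giving *lili*.
The past-tense form *lili* — final sound /i/ (a vowel) → -je → *lilije*.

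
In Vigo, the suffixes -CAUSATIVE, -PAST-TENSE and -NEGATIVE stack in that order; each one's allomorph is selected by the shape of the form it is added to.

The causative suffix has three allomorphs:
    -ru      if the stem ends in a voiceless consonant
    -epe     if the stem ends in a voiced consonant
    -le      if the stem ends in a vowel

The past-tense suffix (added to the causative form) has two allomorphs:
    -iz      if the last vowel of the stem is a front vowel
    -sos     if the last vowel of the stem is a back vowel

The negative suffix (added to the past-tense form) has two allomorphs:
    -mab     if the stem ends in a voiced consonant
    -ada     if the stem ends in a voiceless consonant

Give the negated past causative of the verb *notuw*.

notuwepeizmab

*notuw*: final sound = /w/, a voiced consonant → -epe → *notuwepe*.
The causative form *notuwepe*: last vowel = /e/, a front vowel → -iz → *notuwepeiz*.
The past-tense form *notuwepeiz*: final consonant = /z/, voiced → -mab → *notuwepeizmab*.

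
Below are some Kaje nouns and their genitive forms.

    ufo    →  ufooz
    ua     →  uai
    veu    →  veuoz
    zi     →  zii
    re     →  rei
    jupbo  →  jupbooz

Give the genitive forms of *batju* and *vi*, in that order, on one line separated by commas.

The suffix is conditioned by the last vowel: -oz when the last vowel of the stem is a rounded vowel (*ufo*, *veu*, *jupbo*); -i when the last vowel of the stem is an unrounded vowel (*ua*, *zi*, *re*).
Since the last vowel of *batju* is /u/ (a rounded vowel), it takes -oz, giving *batjuoz*.
Since the last vowel of *vi* is /i/ (an unrounded vowel), it takes -i, giving *vii*.

batjuoz, vii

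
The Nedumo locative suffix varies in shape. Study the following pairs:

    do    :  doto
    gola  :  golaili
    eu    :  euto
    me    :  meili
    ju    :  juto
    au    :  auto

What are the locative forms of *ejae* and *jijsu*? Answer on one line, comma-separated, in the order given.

ejaeili, jijsuto

The alternation tracks the last vowel of the stem — -to when the last vowel of the stem is a rounded vowel (*do*, *eu*, *ju*, *au*); -ili when the last vowel of the stem is an unrounded vowel (*gola*, *me*).
*ejae*: last vowel = /e/, an unrounded vowel → -ili → *ejaeili*.
The last vowel of *jijsu* is /u/, which is a rounded vowel, so the suffix is -to, giving *jijsuto*.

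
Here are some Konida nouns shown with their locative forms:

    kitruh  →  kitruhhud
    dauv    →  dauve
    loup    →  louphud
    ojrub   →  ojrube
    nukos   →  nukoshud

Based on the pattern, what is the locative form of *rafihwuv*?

The alternation tracks the final consonant of the stem — -hud when the stem ends in a voiceless consonant (*kitruh*, *loup*, *nukos*); -e when the stem ends in a voiced consonant (*dauv*, *ojrub*).
*rafihwuv*: final consonant = /v/, voiced → -e → *rafihwuve*.

rafihwuve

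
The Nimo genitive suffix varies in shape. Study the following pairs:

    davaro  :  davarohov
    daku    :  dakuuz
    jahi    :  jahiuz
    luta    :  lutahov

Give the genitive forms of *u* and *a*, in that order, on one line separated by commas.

The alternation tracks the last vowel of the stem — -uz when the last vowel of the stem is a high vowel (*daku*, *jahi*); -hov when the last vowel of the stem is a non-high vowel (*davaro*, *luta*).
*u*: last vowel = /u/, a high vowel → -uz → *uuz*.
The last vowel of *a* is /a/, which is a non-high vowel, so the suffix is -hov, giving *ahov*.

uuz, ahov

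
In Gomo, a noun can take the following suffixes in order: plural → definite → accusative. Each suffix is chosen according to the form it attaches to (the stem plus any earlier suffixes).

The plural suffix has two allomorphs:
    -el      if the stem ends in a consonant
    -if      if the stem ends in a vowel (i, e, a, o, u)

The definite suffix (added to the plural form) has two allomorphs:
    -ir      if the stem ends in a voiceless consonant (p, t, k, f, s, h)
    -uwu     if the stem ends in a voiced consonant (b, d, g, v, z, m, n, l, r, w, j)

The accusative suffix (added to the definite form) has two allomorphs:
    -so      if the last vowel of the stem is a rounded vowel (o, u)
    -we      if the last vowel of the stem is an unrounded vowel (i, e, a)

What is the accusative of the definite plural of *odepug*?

*odepug*: final sound = /g/, a consonant → -el → *odepugel*.
The final consonant of the plural form *odepugel* is /l/, which is voiced, so the definite suffix is -uwu, giving *odepugeluwu*.
Since the last vowel of the definite form *odepugeluwu* is /u/ (a rounded vowel), it takes -so, giving *odepugeluwuso*.

odepugeluwuso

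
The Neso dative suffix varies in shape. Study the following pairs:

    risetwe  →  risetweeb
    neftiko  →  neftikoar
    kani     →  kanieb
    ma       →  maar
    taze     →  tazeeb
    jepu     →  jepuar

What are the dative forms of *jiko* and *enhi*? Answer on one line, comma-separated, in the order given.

Looking at the last vowel of each stem: -eb when the last vowel of the stem is a front vowel (*risetwe*, *kani*, *taze*); -ar when the last vowel of the stem is a back vowel (*neftiko*, *ma*, *jepu*).
*jiko*: last vowel = /o/, a back vowel → -ar → *jikoar*.
The last vowel of *enhi* is /i/, which is a front vowel, so the suffix is -eb, giving *enhieb*.

jikoar, enhieb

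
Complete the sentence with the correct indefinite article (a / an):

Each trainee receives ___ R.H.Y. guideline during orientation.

an

The indefinite article is chosen by the initial *sound* of the following word, not its spelling.
The initialism *R.H.Y.* is read letter by letter; the first letter, R, is pronounced /ɑr/, which begins with a vowel sound.
So the article is *an*: Each trainee receives an R.H.Y. guideline during orientation.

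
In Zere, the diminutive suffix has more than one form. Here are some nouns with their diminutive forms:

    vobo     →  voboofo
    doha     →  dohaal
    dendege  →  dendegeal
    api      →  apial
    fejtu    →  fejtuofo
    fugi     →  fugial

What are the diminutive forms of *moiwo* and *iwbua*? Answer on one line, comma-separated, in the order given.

The pattern is rounding harmony: -ofo when the last vowel of the stem is a rounded vowel (*vobo*, *fejtu*); -al when the last vowel of the stem is an unrounded vowel (*doha*, *dendege*, *api*, *fugi*).
Since the last vowel of *moiwo* is /o/ (a rounded vowel), it takes -ofo, giving *moiwoofo*.
*iwbua* — last vowel /a/ (an unrounded vowel) → -al → *iwbuaal*.

moiwoofo, iwbuaal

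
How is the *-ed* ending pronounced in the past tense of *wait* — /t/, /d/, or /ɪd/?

The stem *wait* ends in /t/ or /d/.
The -ed suffix is realized as /ɪd/ after /t, d/; as /t/ after other voiceless consonants; and as /d/ after other voiced sounds.
So -ed on *wait* is pronounced /ɪd/.

/ɪd/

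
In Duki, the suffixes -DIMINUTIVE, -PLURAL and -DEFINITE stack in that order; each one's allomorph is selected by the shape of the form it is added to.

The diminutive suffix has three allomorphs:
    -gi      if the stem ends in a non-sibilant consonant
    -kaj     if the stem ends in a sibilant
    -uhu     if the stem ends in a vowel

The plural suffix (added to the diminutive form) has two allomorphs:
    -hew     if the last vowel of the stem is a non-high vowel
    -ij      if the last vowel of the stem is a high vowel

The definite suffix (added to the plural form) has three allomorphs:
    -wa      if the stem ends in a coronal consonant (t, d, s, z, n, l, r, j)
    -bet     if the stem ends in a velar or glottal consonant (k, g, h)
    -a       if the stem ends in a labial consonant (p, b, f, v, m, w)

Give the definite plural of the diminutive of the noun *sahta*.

sahtauhuijwa

The final sound of *sahta* is /a/, which is a vowel, so the diminutive suffix is -uhu, giving *sahtauhu*.
Since the last vowel of the diminutive form *sahtauhu* is /u/ (a high vowel), it takes -ij, giving *sahtauhuij*.
The final consonant of the plural form *sahtauhuij* is /j/, which is coronal, so the definite suffix is -wa, giving *sahtauhuijwa*.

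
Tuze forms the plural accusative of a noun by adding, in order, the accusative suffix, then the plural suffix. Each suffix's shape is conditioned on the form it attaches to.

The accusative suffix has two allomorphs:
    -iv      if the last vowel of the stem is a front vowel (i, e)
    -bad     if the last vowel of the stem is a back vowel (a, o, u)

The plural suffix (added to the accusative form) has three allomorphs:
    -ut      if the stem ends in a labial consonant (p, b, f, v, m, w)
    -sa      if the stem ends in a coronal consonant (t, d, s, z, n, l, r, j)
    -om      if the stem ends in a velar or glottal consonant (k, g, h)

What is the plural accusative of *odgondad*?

odgondadbadsa

Since the last vowel of *odgondad* is /a/ (a back vowel), it takes -bad, giving *odgondadbad*.
The final consonant of the accusative form *odgondadbad* is /d/, which is coronal, so the plural suffix is -sa, giving *odgondadbadsa*.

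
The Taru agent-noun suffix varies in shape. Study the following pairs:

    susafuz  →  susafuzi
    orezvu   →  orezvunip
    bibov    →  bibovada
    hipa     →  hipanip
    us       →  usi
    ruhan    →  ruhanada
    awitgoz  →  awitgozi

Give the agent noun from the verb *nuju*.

The pattern is sibilance of the final sound: -i when the stem ends in a sibilant (*susafuz*, *us*, *awitgoz*); -ada when the stem ends in a non-sibilant consonant (*bibov*, *ruhan*); -nip when the stem ends in a vowel (*orezvu*, *hipa*).
The final sound of *nuju* is /u/, which is a vowel, so the suffix is -nip, giving *nujunip*.

nujunip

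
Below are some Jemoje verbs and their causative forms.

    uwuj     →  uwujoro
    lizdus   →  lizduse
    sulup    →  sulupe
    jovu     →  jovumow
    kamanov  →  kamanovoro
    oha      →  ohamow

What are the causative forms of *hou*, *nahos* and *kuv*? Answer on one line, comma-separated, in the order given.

The alternation tracks the final sound of the stem — -e when the stem ends in a voiceless consonant (*lizdus*, *sulup*); -oro when the stem ends in a voiced consonant (*uwuj*, *kamanov*); -mow when the stem ends in a vowel (*jovu*, *oha*).
Since the final sound of *hou* is /u/ (a vowel), it takes -mow, giving *houmow*.
*nahos*: final sound = /s/, a voiceless consonant → -e → *nahose*.
*kuv* — final sound /v/ (a voiced consonant) → -oro → *kuvoro*.

houmow, nahose, kuvoro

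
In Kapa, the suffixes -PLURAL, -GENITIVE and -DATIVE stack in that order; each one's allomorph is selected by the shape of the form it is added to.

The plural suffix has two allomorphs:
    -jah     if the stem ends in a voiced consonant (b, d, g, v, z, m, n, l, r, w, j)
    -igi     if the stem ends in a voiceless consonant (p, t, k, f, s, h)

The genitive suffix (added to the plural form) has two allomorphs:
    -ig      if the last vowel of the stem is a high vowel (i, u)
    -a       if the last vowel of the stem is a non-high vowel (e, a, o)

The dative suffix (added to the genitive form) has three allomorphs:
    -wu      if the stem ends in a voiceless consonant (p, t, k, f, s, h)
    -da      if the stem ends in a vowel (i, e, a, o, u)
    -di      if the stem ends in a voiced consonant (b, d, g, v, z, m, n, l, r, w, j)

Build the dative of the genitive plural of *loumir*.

loumirjahada

*loumir*: final consonant = /r/, voiced → -jah → *loumirjah*.
The last vowel of the plural form *loumirjah* is /a/, which is a non-high vowel, so the genitive suffix is -a, giving *loumirjaha*.
The final sound of the genitive form *loumirjaha* is /a/, which is a vowel, so the dative suffix is -da, giving *loumirjahada*.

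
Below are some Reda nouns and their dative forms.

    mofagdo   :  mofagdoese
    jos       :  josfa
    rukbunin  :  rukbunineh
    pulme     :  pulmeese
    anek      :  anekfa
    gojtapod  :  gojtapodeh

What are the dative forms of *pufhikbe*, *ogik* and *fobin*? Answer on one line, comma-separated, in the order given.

The pattern is voicing of the final sound: -fa when the stem ends in a voiceless consonant (*jos*, *anek*); -eh when the stem ends in a voiced consonant (*rukbunin*, *gojtapod*); -ese when the stem ends in a vowel (*mofagdo*, *pulme*).
Since the final sound of *pufhikbe* is /e/ (a vowel), it takes -ese, giving *pufhikbeese*.
Since the final sound of *ogik* is /k/ (a voiceless consonant), it takes -fa, giving *ogikfa*.
*fobin*: final sound = /n/, a voiced consonant → -eh → *fobineh*.

pufhikbeese, ogikfa, fobineh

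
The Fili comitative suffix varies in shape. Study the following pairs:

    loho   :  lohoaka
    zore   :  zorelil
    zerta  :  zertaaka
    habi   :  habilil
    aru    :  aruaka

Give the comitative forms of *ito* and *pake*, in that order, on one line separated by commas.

Looking at the last vowel of each stem: -lil when the last vowel of the stem is a front vowel (*zore*, *habi*); -aka when the last vowel of the stem is a back vowel (*loho*, *zerta*, *aru*).
*ito* — last vowel /o/ (a back vowel) → -aka → *itoaka*.
The last vowel of *pake* is /e/, which is a front vowel, so the suffix is -lil, giving *pakelil*.

itoaka, pakelil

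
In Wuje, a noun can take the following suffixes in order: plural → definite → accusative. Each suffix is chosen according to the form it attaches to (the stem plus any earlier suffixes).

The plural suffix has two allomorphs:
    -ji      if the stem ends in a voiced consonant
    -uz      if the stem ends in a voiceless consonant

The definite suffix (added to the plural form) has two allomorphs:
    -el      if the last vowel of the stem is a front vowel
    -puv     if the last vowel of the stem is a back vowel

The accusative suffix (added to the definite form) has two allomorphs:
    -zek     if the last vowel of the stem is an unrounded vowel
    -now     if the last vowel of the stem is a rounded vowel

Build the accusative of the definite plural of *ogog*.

ogogjielzek

Since the final consonant of *ogog* is /g/ (voiced), it takes -ji, giving *ogogji*.
The plural form *ogogji* — last vowel /i/ (a front vowel) → -el → *ogogjiel*.
The definite form *ogogjiel*: last vowel = /e/, an unrounded vowel → -zek → *ogogjielzek*.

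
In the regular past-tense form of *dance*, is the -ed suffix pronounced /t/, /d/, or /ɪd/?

The stem *dance* ends in a voiceless consonant other than /t/.
The -ed suffix is realized as /ɪd/ after /t, d/; as /t/ after other voiceless consonants; and as /d/ after other voiced sounds.
So -ed on *dance* is pronounced /t/.

/t/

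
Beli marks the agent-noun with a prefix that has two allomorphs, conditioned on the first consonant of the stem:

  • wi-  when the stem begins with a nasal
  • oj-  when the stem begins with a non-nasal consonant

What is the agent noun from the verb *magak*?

*magak*: first consonant = /m/, a nasal → wi- → *wimagak*.

wimagak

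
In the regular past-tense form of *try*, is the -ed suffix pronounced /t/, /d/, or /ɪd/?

The stem *try* ends in a voiced sound other than /d/.
The -ed suffix is realized as /ɪd/ after /t, d/; as /t/ after other voiceless consonants; and as /d/ after other voiced sounds.
So -ed on *try* is pronounced /d/.

/d/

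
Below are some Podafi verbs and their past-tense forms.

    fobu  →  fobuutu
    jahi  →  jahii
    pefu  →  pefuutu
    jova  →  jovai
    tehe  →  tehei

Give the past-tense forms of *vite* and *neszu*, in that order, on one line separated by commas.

vitei, neszuutu

Looking at the last vowel of each stem: -utu when the last vowel of the stem is a rounded vowel (*fobu*, *pefu*); -i when the last vowel of the stem is an unrounded vowel (*jahi*, *jova*, *tehe*).
*vite*: last vowel = /e/, an unrounded vowel → -i → *vitei*.
Since the last vowel of *neszu* is /u/ (a rounded vowel), it takes -utu, giving *neszuutu*.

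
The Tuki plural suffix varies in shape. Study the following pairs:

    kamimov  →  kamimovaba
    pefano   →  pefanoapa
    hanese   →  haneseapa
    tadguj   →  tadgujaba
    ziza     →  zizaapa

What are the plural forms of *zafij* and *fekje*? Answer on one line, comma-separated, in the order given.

zafijaba, fekjeapa

The suffix is conditioned by the final sound: -aba when the stem ends in a consonant (*kamimov*, *tadguj*); -apa when the stem ends in a vowel (*pefano*, *hanese*, *ziza*).
The final sound of *zafij* is /j/, which is a consonant, so the suffix is -aba, giving *zafijaba*.
Since the final sound of *fekje* is /e/ (a vowel), it takes -apa, giving *fekjeapa*.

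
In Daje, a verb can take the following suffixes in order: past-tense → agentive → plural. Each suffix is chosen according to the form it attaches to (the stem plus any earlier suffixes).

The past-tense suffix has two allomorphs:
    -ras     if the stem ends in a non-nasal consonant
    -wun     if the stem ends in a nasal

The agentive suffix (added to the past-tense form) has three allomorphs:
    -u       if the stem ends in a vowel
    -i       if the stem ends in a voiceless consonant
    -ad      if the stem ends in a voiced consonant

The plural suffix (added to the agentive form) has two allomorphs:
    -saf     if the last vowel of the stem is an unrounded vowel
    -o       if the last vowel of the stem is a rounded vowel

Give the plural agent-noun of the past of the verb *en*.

*en*: final consonant = /n/, a nasal → -wun → *enwun*.
The past-tense form *enwun* — final sound /n/ (a voiced consonant) → -ad → *enwunad*.
The last vowel of the agentive form *enwunad* is /a/, which is an unrounded vowel, so the plural suffix is -saf, giving *enwunadsaf*.

enwunadsaf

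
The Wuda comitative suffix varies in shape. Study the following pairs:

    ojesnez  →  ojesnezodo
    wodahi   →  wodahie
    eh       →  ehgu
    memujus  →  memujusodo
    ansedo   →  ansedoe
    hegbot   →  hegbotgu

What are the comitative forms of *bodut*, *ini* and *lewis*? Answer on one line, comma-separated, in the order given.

bodutgu, inie, lewisodo

The pattern is sibilance of the final sound: -odo when the stem ends in a sibilant (*ojesnez*, *memujus*); -gu when the stem ends in a non-sibilant consonant (*eh*, *hegbot*); -e when the stem ends in a vowel (*wodahi*, *ansedo*).
*bodut* — final sound /t/ (a non-sibilant consonant) → -gu → *bodutgu*.
Since the final sound of *ini* is /i/ (a vowel), it takes -e, giving *inie*.
*lewis* — final sound /s/ (a sibilant) → -odo → *lewisodo*.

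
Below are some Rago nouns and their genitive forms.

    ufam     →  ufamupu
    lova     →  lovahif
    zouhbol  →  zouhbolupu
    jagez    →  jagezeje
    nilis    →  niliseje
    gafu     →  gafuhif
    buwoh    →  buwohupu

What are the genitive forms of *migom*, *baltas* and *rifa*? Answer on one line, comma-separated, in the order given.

migomupu, baltaseje, rifahif

The suffix is conditioned by the final sound: -eje when the stem ends in a sibilant (*jagez*, *nilis*); -upu when the stem ends in a non-sibilant consonant (*ufam*, *zouhbol*, *buwoh*); -hif when the stem ends in a vowel (*lova*, *gafu*).
*migom*: final sound = /m/, a non-sibilant consonant → -upu → *migomupu*.
*baltas*: final sound = /s/, a sibilant → -eje → *baltaseje*.
*rifa*: final sound = /a/, a vowel → -hif → *rifahif*.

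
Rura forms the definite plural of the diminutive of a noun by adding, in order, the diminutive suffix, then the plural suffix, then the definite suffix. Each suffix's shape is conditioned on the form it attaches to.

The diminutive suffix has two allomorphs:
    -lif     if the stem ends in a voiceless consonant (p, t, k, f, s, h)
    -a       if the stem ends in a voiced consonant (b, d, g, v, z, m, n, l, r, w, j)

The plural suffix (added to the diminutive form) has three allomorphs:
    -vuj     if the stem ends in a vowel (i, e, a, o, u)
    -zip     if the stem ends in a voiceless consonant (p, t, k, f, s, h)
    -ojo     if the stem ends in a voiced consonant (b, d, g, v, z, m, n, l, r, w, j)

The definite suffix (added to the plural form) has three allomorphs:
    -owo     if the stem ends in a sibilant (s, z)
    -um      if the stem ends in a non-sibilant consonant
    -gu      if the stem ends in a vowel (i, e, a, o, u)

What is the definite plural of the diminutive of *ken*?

Since the final consonant of *ken* is /n/ (voiced), it takes -a, giving *kena*.
Since the final sound of the diminutive form *kena* is /a/ (a vowel), it takes -vuj, giving *kenavuj*.
The plural form *kenavuj* — final sound /j/ (a non-sibilant consonant) → -um → *kenavujum*.

kenavujum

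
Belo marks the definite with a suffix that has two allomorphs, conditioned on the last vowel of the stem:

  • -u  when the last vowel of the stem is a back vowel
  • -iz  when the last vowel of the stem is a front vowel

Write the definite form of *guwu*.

*guwu* — last vowel /u/ (a back vowel) → -u → *guwuu*.

guwuu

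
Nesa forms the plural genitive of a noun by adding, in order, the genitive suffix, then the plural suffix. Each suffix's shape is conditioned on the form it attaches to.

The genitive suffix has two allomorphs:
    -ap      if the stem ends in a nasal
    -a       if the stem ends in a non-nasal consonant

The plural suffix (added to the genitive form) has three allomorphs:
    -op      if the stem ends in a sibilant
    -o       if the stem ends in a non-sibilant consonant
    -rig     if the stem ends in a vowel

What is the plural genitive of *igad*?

*igad* — final consonant /d/ (non-nasal) → -a → *igada*.
Since the final sound of the genitive form *igada* is /a/ (a vowel), it takes -rig, giving *igadarig*.

igadarig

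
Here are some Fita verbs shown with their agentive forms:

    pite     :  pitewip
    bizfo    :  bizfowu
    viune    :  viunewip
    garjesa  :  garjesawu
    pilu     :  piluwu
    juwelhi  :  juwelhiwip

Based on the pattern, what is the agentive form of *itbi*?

itbiwip

The pattern is front/back vowel harmony: -wip when the last vowel of the stem is a front vowel (*pite*, *viune*, *juwelhi*); -wu when the last vowel of the stem is a back vowel (*bizfo*, *garjesa*, *pilu*).
*itbi* — last vowel /i/ (a front vowel) → -wip → *itbiwip*.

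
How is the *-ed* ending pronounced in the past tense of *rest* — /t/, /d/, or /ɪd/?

/ɪd/

The stem *rest* ends in /t/ or /d/.
The -ed suffix is realized as /ɪd/ after /t, d/; as /t/ after other voiceless consonants; and as /d/ after other voiced sounds.
So -ed on *rest* is pronounced /ɪd/.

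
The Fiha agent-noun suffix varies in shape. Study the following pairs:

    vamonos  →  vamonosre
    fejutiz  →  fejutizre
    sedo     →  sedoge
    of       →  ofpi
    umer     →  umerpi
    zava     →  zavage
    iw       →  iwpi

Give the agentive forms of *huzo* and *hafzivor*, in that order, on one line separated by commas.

huzoge, hafzivorpi

The alternation tracks the final sound of the stem — -re when the stem ends in a sibilant (*vamonos*, *fejutiz*); -pi when the stem ends in a non-sibilant consonant (*of*, *umer*, *iw*); -ge when the stem ends in a vowel (*sedo*, *zava*).
The final sound of *huzo* is /o/, which is a vowel, so the suffix is -ge, giving *huzoge*.
Since the final sound of *hafzivor* is /r/ (a non-sibilant consonant), it takes -pi, giving *hafzivorpi*.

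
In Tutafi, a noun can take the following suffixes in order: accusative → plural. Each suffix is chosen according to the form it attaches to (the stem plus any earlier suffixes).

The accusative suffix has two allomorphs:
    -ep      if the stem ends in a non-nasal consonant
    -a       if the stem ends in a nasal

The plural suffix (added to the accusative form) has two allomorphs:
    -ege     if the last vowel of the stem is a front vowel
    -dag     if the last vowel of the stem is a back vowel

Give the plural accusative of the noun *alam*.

alamadag

*alam* — final consonant /m/ (a nasal) → -a → *alama*.
The accusative form *alama* — last vowel /a/ (a back vowel) → -dag → *alamadag*.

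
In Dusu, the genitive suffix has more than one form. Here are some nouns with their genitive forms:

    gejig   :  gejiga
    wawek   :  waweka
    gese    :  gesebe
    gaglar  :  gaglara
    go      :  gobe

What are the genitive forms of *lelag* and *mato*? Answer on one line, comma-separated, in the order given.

lelaga, matobe

The pattern is consonant vs. vowel: -a when the stem ends in a consonant (*gejig*, *wawek*, *gaglar*); -be when the stem ends in a vowel (*gese*, *go*).
The final sound of *lelag* is /g/, which is a consonant, so the suffix is -a, giving *lelaga*.
*mato*: final sound = /o/, a vowel → -be → *matobe*.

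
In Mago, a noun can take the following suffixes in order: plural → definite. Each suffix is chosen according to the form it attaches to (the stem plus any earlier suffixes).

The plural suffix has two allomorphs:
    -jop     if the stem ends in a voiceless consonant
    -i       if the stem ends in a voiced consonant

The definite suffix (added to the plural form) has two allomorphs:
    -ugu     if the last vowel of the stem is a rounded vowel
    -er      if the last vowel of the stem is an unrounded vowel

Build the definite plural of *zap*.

*zap* — final consonant /p/ (voiceless) → -jop → *zapjop*.
The plural form *zapjop*: last vowel = /o/, a rounded vowel → -ugu → *zapjopugu*.

zapjopugu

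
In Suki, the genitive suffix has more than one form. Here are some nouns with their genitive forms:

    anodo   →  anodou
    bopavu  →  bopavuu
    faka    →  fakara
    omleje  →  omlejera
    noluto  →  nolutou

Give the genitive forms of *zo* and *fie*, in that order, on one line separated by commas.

The suffix is conditioned by the last vowel: -u when the last vowel of the stem is a rounded vowel (*anodo*, *bopavu*, *noluto*); -ra when the last vowel of the stem is an unrounded vowel (*faka*, *omleje*).
*zo* — last vowel /o/ (a rounded vowel) → -u → *zou*.
Since the last vowel of *fie* is /e/ (an unrounded vowel), it takes -ra, giving *fiera*.

zou, fiera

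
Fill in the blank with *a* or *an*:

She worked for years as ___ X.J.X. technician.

The indefinite article is chosen by the initial *sound* of the following word, not its spelling.
The initialism *X.J.X.* is read letter by letter; the first letter, X, is pronounced /ɛks/, which begins with a vowel sound.
So the article is *an*: She worked for years as an X.J.X. technician.

an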